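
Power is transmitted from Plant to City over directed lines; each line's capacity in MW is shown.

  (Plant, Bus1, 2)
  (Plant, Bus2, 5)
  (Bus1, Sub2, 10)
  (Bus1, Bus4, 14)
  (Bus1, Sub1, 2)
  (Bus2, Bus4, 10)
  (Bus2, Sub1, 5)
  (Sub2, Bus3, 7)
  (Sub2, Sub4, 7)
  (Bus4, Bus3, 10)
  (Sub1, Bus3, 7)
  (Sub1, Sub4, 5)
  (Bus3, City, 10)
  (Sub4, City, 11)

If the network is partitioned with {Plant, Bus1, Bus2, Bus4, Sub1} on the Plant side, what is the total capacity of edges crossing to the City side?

Edges leaving {Plant, Bus1, Bus2, Bus4, Sub1}: Bus1→Sub2 (10), Bus4→Bus3 (10), Sub1→Bus3 (7), Sub1→Sub4 (5).
Cut capacity = 10 + 10 + 7 + 5 = 32.

32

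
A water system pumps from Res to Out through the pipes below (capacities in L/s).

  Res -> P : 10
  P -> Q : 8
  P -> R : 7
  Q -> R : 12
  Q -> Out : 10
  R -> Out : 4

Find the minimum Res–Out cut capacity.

10

Augment Res→P→Q→Out: bottleneck 8, flow now 8.
Augment Res→P→R→Out: bottleneck 2, flow now 10.
No augmenting path remains; maximum flow = 10.
By max-flow min-cut, the minimum cut capacity equals the max flow.
In the residual graph, reachable from Res: {Res}.
Min-cut edges: Res→P (10); capacity 10 = 10.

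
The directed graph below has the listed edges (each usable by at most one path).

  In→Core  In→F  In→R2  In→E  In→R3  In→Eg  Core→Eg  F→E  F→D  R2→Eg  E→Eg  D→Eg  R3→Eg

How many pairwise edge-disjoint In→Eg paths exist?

6

Assign every edge capacity 1; by Menger, the answer equals the max flow.
Path In→Eg (+1); total 1.
Path In→Core→Eg (+1); total 2.
Path In→R2→Eg (+1); total 3.
Path In→E→Eg (+1); total 4.
Path In→R3→Eg (+1); total 5.
Path In→F→D→Eg (+1); total 6.
No residual In→Eg path; max flow = 6.
Certifying cut of size 6: {In→Core, In→E, In→Eg, In→F, In→R2, In→R3}.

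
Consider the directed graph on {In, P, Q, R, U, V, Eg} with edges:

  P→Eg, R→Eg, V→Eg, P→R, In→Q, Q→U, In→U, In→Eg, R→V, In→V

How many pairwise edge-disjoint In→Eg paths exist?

Assign every edge capacity 1; by Menger, the answer equals the max flow.
Path In→Eg (+1); total 1.
Path In→V→Eg (+1); total 2.
No residual In→Eg path; max flow = 2.
Certifying cut of size 2: {In→Eg, In→V}.

2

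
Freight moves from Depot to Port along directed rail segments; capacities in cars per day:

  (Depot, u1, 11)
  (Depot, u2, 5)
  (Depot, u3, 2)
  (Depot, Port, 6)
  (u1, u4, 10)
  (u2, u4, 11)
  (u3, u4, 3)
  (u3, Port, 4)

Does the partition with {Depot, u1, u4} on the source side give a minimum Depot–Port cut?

Given cut capacity: 5 + 2 + 6 = 13.
Augment Depot→Port: bottleneck 6, flow now 6.
Augment Depot→u3→Port: bottleneck 2, flow now 8.
No augmenting path remains; maximum flow = 8.
In the residual graph, reachable from Depot: {Depot, u1, u2, u4}.
Min-cut edges: Depot→u3 (2), Depot→Port (6); capacity 2 + 6 = 8.
Cut capacity 13 exceeds the max flow 8, so it is not minimum.

No — its capacity is 13, but the minimum cut has capacity 8.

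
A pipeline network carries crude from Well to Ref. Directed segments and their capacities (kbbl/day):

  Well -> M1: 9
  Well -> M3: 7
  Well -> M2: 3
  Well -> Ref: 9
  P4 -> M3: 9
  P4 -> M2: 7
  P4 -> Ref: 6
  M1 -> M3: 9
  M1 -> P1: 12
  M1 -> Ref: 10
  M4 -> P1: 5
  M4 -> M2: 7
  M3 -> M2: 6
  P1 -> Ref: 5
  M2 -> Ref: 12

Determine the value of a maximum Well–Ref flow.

Augment Well→Ref: bottleneck 9, flow now 9.
Augment Well→M1→Ref: bottleneck 9, flow now 18.
Augment Well→M2→Ref: bottleneck 3, flow now 21.
Augment Well→M3→M2→Ref: bottleneck 6, flow now 27.
No augmenting path remains; maximum flow = 27.
In the residual graph, reachable from Well: {Well, M3}.
Min-cut edges: Well→M1 (9), Well→M2 (3), Well→Ref (9), M3→M2 (6); capacity 9 + 3 + 9 + 6 = 27.
This cut is saturated, so no flow can exceed 27.

27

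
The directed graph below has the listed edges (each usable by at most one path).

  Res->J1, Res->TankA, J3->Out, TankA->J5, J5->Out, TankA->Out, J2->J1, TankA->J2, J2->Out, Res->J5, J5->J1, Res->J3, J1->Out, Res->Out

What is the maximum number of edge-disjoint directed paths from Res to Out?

5

Assign every edge capacity 1; by Menger, the answer equals the max flow.
Path Res→Out (+1); total 1.
Path Res→TankA→Out (+1); total 2.
Path Res→J5→Out (+1); total 3.
Path Res→J3→Out (+1); total 4.
Path Res→J1→Out (+1); total 5.
No residual Res→Out path; max flow = 5.
Certifying cut of size 5: {Res→J1, Res→J3, Res→J5, Res→Out, Res→TankA}.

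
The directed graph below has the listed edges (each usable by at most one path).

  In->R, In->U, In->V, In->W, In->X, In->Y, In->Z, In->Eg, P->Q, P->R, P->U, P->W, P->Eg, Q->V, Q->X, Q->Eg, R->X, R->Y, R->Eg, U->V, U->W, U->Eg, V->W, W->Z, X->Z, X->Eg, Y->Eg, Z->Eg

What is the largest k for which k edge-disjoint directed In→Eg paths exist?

6

Assign every edge capacity 1; by Menger, the answer equals the max flow.
Path In→Eg (+1); total 1.
Path In→R→Eg (+1); total 2.
Path In→U→Eg (+1); total 3.
Path In→X→Eg (+1); total 4.
Path In→Y→Eg (+1); total 5.
Path In→Z→Eg (+1); total 6.
No residual In→Eg path; max flow = 6.
Certifying cut of size 6: {In→Eg, In→R, In→U, In→X, In→Y, Z→Eg}.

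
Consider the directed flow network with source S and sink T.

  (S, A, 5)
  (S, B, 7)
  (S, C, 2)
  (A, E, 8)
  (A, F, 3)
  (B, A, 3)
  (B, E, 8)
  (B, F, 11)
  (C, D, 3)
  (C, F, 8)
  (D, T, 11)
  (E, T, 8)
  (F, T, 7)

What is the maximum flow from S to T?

Augment S→A→E→T: bottleneck 5, flow now 5.
Augment S→B→E→T: bottleneck 3, flow now 8.
Augment S→B→F→T: bottleneck 4, flow now 12.
Augment S→C→D→T: bottleneck 2, flow now 14.
No augmenting path remains; maximum flow = 14.
In the residual graph, reachable from S: {S}.
Min-cut edges: S→A (5), S→B (7), S→C (2); capacity 5 + 7 + 2 = 14.
This cut is saturated, so no flow can exceed 14.

14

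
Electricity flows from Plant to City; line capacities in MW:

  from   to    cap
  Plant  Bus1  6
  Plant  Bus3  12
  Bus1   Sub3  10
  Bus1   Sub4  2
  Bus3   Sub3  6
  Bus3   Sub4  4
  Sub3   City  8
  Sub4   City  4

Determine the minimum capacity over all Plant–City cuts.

Augment Plant→Bus1→Sub3→City: bottleneck 6, flow now 6.
Augment Plant→Bus3→Sub3→City: bottleneck 2, flow now 8.
Augment Plant→Bus3→Sub4→City: bottleneck 4, flow now 12.
No augmenting path remains; maximum flow = 12.
By max-flow min-cut, the minimum cut capacity equals the max flow.
In the residual graph, reachable from Plant: {Plant, Bus1, Bus3, Sub3, Sub4}.
Min-cut edges: Sub3→City (8), Sub4→City (4); capacity 8 + 4 = 12.

12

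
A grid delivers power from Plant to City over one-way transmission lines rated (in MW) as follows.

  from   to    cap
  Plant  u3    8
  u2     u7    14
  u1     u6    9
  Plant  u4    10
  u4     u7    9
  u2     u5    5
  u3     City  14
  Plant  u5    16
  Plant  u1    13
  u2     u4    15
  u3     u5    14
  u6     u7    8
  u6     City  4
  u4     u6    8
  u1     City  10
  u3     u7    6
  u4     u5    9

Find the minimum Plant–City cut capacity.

Augment Plant→u1→City: bottleneck 10, flow now 10.
Augment Plant→u3→City: bottleneck 8, flow now 18.
Augment Plant→u1→u6→City: bottleneck 3, flow now 21.
Augment Plant→u4→u6→City: bottleneck 1, flow now 22.
No augmenting path remains; maximum flow = 22.
By max-flow min-cut, the minimum cut capacity equals the max flow.
In the residual graph, reachable from Plant: {Plant, u1, u4, u5, u6, u7}.
Min-cut edges: Plant→u3 (8), u1→City (10), u6→City (4); capacity 8 + 10 + 4 = 22.

22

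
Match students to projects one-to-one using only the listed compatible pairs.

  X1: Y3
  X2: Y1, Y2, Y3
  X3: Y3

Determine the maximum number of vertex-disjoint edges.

2

Unit-capacity flow: source→left, listed edges, right→sink; max matching = max flow.
Augmenting path X1→Y3 (+1); matched 1.
Augmenting path X2→Y1 (+1); matched 2.
No augmenting path remains; maximum matching = 2.
König certificate: {X2, Y3} is a vertex cover of size 2 (every listed pair touches it), so no matching can be larger.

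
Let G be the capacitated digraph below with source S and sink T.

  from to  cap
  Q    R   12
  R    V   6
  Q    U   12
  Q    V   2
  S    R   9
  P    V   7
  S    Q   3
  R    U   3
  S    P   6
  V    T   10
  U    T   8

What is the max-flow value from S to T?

Augment S→P→V→T: bottleneck 6, flow now 6.
Augment S→Q→U→T: bottleneck 3, flow now 9.
Augment S→R→U→T: bottleneck 3, flow now 12.
Augment S→R→V→T: bottleneck 4, flow now 16.
No augmenting path remains; maximum flow = 16.
In the residual graph, reachable from S: {S, P, R, V}.
Min-cut edges: S→Q (3), R→U (3), V→T (10); capacity 3 + 3 + 10 = 16.
This cut is saturated, so no flow can exceed 16.

16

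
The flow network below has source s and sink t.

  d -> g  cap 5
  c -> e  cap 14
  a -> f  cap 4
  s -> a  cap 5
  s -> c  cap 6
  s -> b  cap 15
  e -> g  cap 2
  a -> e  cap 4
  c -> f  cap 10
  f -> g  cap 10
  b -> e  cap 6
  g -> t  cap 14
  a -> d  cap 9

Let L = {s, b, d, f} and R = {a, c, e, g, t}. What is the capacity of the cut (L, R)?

Edges leaving {s, b, d, f}: s→a (5), s→c (6), b→e (6), d→g (5), f→g (10).
Cut capacity = 5 + 6 + 6 + 5 + 10 = 32.

32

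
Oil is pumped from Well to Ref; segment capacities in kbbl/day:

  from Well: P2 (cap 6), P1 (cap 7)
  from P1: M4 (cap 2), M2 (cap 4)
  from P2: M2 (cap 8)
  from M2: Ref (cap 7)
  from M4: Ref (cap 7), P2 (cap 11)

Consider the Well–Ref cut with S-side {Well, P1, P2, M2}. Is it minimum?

Given cut capacity: 2 + 7 = 9.
Augment Well→P1→M2→Ref: bottleneck 4, flow now 4.
Augment Well→P1→M4→Ref: bottleneck 2, flow now 6.
Augment Well→P2→M2→Ref: bottleneck 3, flow now 9.
No augmenting path remains; maximum flow = 9.
Cut capacity 9 equals the max flow, so it is a minimum cut.

Yes — it is a minimum cut (capacity 9).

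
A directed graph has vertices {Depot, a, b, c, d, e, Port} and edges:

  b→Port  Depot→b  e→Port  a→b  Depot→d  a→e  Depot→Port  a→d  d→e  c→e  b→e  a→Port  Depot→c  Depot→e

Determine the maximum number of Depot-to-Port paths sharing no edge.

Assign every edge capacity 1; by Menger, the answer equals the max flow.
Path Depot→Port (+1); total 1.
Path Depot→b→Port (+1); total 2.
Path Depot→e→Port (+1); total 3.
No residual Depot→Port path; max flow = 3.
Certifying cut of size 3: {Depot→Port, Depot→b, e→Port}.

3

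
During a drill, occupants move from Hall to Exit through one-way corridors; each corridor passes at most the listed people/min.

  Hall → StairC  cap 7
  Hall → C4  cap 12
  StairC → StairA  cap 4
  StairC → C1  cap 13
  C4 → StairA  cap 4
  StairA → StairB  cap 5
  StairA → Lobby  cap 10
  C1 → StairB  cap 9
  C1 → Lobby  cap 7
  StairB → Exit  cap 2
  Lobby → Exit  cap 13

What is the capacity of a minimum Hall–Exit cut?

11

Augment Hall→StairC→StairA→StairB→Exit: bottleneck 2, flow now 2.
Augment Hall→StairC→StairA→Lobby→Exit: bottleneck 2, flow now 4.
Augment Hall→StairC→C1→Lobby→Exit: bottleneck 3, flow now 7.
Augment Hall→C4→StairA→Lobby→Exit: bottleneck 4, flow now 11.
No augmenting path remains; maximum flow = 11.
By max-flow min-cut, the minimum cut capacity equals the max flow.
In the residual graph, reachable from Hall: {Hall, C4}.
Min-cut edges: Hall→StairC (7), C4→StairA (4); capacity 7 + 4 = 11.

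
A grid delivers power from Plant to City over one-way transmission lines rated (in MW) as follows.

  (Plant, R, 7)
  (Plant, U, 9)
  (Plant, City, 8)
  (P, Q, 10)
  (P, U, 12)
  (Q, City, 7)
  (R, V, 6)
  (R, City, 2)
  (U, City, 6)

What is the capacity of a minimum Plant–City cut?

Augment Plant→City: bottleneck 8, flow now 8.
Augment Plant→R→City: bottleneck 2, flow now 10.
Augment Plant→U→City: bottleneck 6, flow now 16.
No augmenting path remains; maximum flow = 16.
By max-flow min-cut, the minimum cut capacity equals the max flow.
In the residual graph, reachable from Plant: {Plant, R, U, V}.
Min-cut edges: Plant→City (8), R→City (2), U→City (6); capacity 8 + 2 + 6 = 16.

16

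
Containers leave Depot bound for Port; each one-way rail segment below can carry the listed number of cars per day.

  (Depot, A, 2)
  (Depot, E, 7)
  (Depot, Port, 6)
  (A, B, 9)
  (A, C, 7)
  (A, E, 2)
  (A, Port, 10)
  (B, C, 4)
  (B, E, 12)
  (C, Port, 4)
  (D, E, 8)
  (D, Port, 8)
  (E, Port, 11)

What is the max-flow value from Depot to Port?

15

Augment Depot→Port: bottleneck 6, flow now 6.
Augment Depot→A→Port: bottleneck 2, flow now 8.
Augment Depot→E→Port: bottleneck 7, flow now 15.
No augmenting path remains; maximum flow = 15.
In the residual graph, reachable from Depot: {Depot}.
Min-cut edges: Depot→A (2), Depot→E (7), Depot→Port (6); capacity 2 + 7 + 6 = 15.
This cut is saturated, so no flow can exceed 15.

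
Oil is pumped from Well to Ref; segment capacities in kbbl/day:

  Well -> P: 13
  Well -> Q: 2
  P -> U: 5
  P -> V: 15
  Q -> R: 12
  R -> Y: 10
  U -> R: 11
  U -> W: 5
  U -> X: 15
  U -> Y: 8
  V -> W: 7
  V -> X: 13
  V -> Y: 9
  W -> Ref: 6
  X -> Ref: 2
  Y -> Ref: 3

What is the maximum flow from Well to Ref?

Augment Well→P→U→W→Ref: bottleneck 5, flow now 5.
Augment Well→P→V→W→Ref: bottleneck 1, flow now 6.
Augment Well→P→V→X→Ref: bottleneck 2, flow now 8.
Augment Well→P→V→Y→Ref: bottleneck 3, flow now 11.
No augmenting path remains; maximum flow = 11.
In the residual graph, reachable from Well: {Well, P, Q, R, U, V, W, X, Y}.
Min-cut edges: W→Ref (6), X→Ref (2), Y→Ref (3); capacity 6 + 2 + 3 = 11.
This cut is saturated, so no flow can exceed 11.

11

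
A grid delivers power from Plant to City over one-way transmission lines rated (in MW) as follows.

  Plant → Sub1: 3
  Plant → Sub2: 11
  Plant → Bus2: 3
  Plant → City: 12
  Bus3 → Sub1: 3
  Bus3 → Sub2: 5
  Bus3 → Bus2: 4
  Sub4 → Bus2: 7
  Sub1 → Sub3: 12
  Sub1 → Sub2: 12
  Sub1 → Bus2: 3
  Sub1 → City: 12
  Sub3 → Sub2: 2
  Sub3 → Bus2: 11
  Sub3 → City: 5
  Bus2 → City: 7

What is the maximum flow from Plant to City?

Augment Plant→City: bottleneck 12, flow now 12.
Augment Plant→Sub1→City: bottleneck 3, flow now 15.
Augment Plant→Bus2→City: bottleneck 3, flow now 18.
No augmenting path remains; maximum flow = 18.
In the residual graph, reachable from Plant: {Plant, Sub2}.
Min-cut edges: Plant→Sub1 (3), Plant→Bus2 (3), Plant→City (12); capacity 3 + 3 + 12 = 18.
This cut is saturated, so no flow can exceed 18.

18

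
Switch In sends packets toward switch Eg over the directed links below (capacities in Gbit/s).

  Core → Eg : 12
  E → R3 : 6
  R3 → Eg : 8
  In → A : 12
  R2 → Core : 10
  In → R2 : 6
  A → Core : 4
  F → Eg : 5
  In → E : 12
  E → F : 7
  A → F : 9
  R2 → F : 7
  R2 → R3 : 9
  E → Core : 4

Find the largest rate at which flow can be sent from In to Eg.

Augment In→A→Core→Eg: bottleneck 4, flow now 4.
Augment In→A→F→Eg: bottleneck 5, flow now 9.
Augment In→E→Core→Eg: bottleneck 4, flow now 13.
Augment In→E→R3→Eg: bottleneck 6, flow now 19.
Augment In→R2→Core→Eg: bottleneck 4, flow now 23.
Augment In→R2→R3→Eg: bottleneck 2, flow now 25.
No augmenting path remains; maximum flow = 25.
In the residual graph, reachable from In: {In, A, E, F}.
Min-cut edges: In→R2 (6), A→Core (4), E→Core (4), E→R3 (6), F→Eg (5); capacity 6 + 4 + 4 + 6 + 5 = 25.
This cut is saturated, so no flow can exceed 25.

25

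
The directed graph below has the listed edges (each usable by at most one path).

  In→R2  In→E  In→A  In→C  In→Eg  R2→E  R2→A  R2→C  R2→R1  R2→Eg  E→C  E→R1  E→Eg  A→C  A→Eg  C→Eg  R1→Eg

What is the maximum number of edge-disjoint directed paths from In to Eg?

Assign every edge capacity 1; by Menger, the answer equals the max flow.
Path In→Eg (+1); total 1.
Path In→R2→Eg (+1); total 2.
Path In→E→Eg (+1); total 3.
Path In→A→Eg (+1); total 4.
Path In→C→Eg (+1); total 5.
No residual In→Eg path; max flow = 5.
Certifying cut of size 5: {In→A, In→C, In→E, In→Eg, In→R2}.

5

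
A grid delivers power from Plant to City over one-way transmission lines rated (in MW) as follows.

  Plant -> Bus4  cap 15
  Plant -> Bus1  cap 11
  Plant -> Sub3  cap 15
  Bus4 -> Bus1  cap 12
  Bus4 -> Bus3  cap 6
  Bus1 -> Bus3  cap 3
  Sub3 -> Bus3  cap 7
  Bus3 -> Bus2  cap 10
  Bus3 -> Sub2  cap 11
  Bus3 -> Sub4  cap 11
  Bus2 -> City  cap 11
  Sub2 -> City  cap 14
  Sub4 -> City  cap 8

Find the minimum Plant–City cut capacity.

16

Augment Plant→Bus4→Bus3→Bus2→City: bottleneck 6, flow now 6.
Augment Plant→Bus1→Bus3→Bus2→City: bottleneck 3, flow now 9.
Augment Plant→Sub3→Bus3→Bus2→City: bottleneck 1, flow now 10.
Augment Plant→Sub3→Bus3→Sub2→City: bottleneck 6, flow now 16.
No augmenting path remains; maximum flow = 16.
By max-flow min-cut, the minimum cut capacity equals the max flow.
In the residual graph, reachable from Plant: {Plant, Bus4, Bus1, Sub3}.
Min-cut edges: Bus4→Bus3 (6), Bus1→Bus3 (3), Sub3→Bus3 (7); capacity 6 + 3 + 7 = 16.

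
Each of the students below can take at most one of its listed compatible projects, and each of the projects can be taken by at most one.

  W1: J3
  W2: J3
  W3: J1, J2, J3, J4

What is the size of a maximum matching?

2

Unit-capacity flow: source→left, listed edges, right→sink; max matching = max flow.
Augmenting path W1→J3 (+1); matched 1.
Augmenting path W3→J1 (+1); matched 2.
No augmenting path remains; maximum matching = 2.
König certificate: {W3, J3} is a vertex cover of size 2 (every listed pair touches it), so no matching can be larger.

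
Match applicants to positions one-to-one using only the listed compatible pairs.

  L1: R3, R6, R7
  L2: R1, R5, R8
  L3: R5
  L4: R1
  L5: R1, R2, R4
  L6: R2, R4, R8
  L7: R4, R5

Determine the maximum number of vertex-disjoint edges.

Unit-capacity flow: source→left, listed edges, right→sink; max matching = max flow.
Augmenting path L1→R3 (+1); matched 1.
Augmenting path L2→R1 (+1); matched 2.
Augmenting path L3→R5 (+1); matched 3.
Augmenting path L5→R2 (+1); matched 4.
Augmenting path L6→R4 (+1); matched 5.
Augmenting path L4→R1→L2→R8 (+1); matched 6.
No augmenting path remains; maximum matching = 6.
König certificate: {L1, R1, R2, R4, R5, R8} is a vertex cover of size 6 (every listed pair touches it), so no matching can be larger.

6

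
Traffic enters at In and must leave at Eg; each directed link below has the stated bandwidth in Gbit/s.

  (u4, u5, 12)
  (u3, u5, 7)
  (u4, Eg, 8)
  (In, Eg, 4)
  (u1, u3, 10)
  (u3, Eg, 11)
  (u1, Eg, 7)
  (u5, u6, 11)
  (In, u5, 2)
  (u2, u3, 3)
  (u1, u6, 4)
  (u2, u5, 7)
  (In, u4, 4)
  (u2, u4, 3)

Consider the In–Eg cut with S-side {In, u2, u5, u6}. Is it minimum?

Given cut capacity: 4 + 4 + 3 + 3 = 14.
Augment In→Eg: bottleneck 4, flow now 4.
Augment In→u4→Eg: bottleneck 4, flow now 8.
No augmenting path remains; maximum flow = 8.
In the residual graph, reachable from In: {In, u5, u6}.
Min-cut edges: In→u4 (4), In→Eg (4); capacity 4 + 4 = 8.
Cut capacity 14 exceeds the max flow 8, so it is not minimum.

No — its capacity is 14, but the minimum cut has capacity 8.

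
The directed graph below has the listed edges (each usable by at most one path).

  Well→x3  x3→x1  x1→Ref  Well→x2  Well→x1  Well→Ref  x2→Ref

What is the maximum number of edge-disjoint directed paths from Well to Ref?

Assign every edge capacity 1; by Menger, the answer equals the max flow.
Path Well→Ref (+1); total 1.
Path Well→x1→Ref (+1); total 2.
Path Well→x2→Ref (+1); total 3.
No residual Well→Ref path; max flow = 3.
Certifying cut of size 3: {Well→Ref, Well→x2, x1→Ref}.

3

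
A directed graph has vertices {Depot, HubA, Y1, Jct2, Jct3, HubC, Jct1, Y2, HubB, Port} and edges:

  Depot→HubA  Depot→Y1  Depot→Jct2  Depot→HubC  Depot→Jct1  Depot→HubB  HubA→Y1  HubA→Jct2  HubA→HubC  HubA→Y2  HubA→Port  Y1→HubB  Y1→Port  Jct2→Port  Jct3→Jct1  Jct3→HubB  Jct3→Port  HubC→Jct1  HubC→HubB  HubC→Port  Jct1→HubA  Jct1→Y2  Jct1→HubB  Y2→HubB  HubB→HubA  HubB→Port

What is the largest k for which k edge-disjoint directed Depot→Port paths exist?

Assign every edge capacity 1; by Menger, the answer equals the max flow.
Path Depot→HubA→Port (+1); total 1.
Path Depot→Y1→Port (+1); total 2.
Path Depot→Jct2→Port (+1); total 3.
Path Depot→HubC→Port (+1); total 4.
Path Depot→HubB→Port (+1); total 5.
No residual Depot→Port path; max flow = 5.
Certifying cut of size 5: {HubA→Port, HubB→Port, HubC→Port, Jct2→Port, Y1→Port}.

5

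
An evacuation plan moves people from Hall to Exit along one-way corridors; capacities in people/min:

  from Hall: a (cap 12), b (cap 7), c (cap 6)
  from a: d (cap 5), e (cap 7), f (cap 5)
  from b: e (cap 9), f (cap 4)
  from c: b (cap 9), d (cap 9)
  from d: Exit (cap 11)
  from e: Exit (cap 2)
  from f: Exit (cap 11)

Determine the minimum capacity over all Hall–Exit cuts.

Augment Hall→a→d→Exit: bottleneck 5, flow now 5.
Augment Hall→a→e→Exit: bottleneck 2, flow now 7.
Augment Hall→a→f→Exit: bottleneck 5, flow now 12.
Augment Hall→b→f→Exit: bottleneck 4, flow now 16.
Augment Hall→c→d→Exit: bottleneck 6, flow now 22.
No augmenting path remains; maximum flow = 22.
By max-flow min-cut, the minimum cut capacity equals the max flow.
In the residual graph, reachable from Hall: {Hall, a, b, e}.
Min-cut edges: Hall→c (6), a→d (5), a→f (5), b→f (4), e→Exit (2); capacity 6 + 5 + 5 + 4 + 2 = 22.

22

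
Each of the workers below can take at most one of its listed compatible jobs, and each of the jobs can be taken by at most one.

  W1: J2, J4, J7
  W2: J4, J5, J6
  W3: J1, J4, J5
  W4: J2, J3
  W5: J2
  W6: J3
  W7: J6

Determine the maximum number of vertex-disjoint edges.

Unit-capacity flow: source→left, listed edges, right→sink; max matching = max flow.
Augmenting path W1→J2 (+1); matched 1.
Augmenting path W2→J4 (+1); matched 2.
Augmenting path W3→J1 (+1); matched 3.
Augmenting path W4→J3 (+1); matched 4.
Augmenting path W7→J6 (+1); matched 5.
Augmenting path W5→J2→W1→J7 (+1); matched 6.
No augmenting path remains; maximum matching = 6.
König certificate: {W1, W2, W3, W7, J2, J3} is a vertex cover of size 6 (every listed pair touches it), so no matching can be larger.

6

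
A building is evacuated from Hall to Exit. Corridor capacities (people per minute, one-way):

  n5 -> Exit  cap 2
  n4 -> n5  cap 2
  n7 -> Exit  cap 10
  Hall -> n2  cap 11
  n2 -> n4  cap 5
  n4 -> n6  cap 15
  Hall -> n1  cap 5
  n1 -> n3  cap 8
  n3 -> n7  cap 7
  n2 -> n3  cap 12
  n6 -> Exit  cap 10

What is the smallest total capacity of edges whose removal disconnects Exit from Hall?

Augment Hall→n1→n3→n7→Exit: bottleneck 5, flow now 5.
Augment Hall→n2→n3→n7→Exit: bottleneck 2, flow now 7.
Augment Hall→n2→n4→n5→Exit: bottleneck 2, flow now 9.
Augment Hall→n2→n4→n6→Exit: bottleneck 3, flow now 12.
No augmenting path remains; maximum flow = 12.
By max-flow min-cut, the minimum cut capacity equals the max flow.
In the residual graph, reachable from Hall: {Hall, n1, n2, n3}.
Min-cut edges: n2→n4 (5), n3→n7 (7); capacity 5 + 7 = 12.

12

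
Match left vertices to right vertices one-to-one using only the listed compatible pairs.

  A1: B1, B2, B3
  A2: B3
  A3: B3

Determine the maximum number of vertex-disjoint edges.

2

Unit-capacity flow: source→left, listed edges, right→sink; max matching = max flow.
Augmenting path A1→B1 (+1); matched 1.
Augmenting path A2→B3 (+1); matched 2.
No augmenting path remains; maximum matching = 2.
König certificate: {A1, B3} is a vertex cover of size 2 (every listed pair touches it), so no matching can be larger.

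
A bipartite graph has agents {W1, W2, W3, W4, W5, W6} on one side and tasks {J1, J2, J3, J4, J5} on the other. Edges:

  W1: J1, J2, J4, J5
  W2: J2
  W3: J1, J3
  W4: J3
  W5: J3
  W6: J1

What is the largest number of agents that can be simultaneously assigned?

4

Unit-capacity flow: source→left, listed edges, right→sink; max matching = max flow.
Augmenting path W1→J1 (+1); matched 1.
Augmenting path W2→J2 (+1); matched 2.
Augmenting path W3→J3 (+1); matched 3.
Augmenting path W6→J1→W1→J4 (+1); matched 4.
No augmenting path remains; maximum matching = 4.
König certificate: {W1, W2, J1, J3} is a vertex cover of size 4 (every listed pair touches it), so no matching can be larger.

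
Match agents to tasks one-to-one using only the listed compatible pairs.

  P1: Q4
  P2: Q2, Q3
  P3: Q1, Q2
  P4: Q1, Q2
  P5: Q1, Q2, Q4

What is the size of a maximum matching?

4

Unit-capacity flow: source→left, listed edges, right→sink; max matching = max flow.
Augmenting path P1→Q4 (+1); matched 1.
Augmenting path P2→Q2 (+1); matched 2.
Augmenting path P3→Q1 (+1); matched 3.
Augmenting path P4→Q2→P2→Q3 (+1); matched 4.
No augmenting path remains; maximum matching = 4.
König certificate: {P2, Q1, Q2, Q4} is a vertex cover of size 4 (every listed pair touches it), so no matching can be larger.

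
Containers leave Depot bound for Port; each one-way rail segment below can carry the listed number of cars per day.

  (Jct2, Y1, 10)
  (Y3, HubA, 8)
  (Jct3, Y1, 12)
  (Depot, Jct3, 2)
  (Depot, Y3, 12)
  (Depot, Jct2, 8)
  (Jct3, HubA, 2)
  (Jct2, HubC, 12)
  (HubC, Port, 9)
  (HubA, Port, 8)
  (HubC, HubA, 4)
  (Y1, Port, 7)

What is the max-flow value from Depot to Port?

Augment Depot→Jct2→HubC→Port: bottleneck 8, flow now 8.
Augment Depot→Y3→HubA→Port: bottleneck 8, flow now 16.
Augment Depot→Jct3→Y1→Port: bottleneck 2, flow now 18.
No augmenting path remains; maximum flow = 18.
In the residual graph, reachable from Depot: {Depot, Y3}.
Min-cut edges: Depot→Jct2 (8), Depot→Jct3 (2), Y3→HubA (8); capacity 8 + 2 + 8 = 18.
This cut is saturated, so no flow can exceed 18.

18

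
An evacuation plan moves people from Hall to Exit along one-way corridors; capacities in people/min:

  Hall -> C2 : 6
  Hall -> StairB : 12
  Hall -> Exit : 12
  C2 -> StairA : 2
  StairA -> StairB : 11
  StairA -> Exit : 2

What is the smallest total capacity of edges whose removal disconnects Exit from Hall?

Augment Hall→Exit: bottleneck 12, flow now 12.
Augment Hall→C2→StairA→Exit: bottleneck 2, flow now 14.
No augmenting path remains; maximum flow = 14.
By max-flow min-cut, the minimum cut capacity equals the max flow.
In the residual graph, reachable from Hall: {Hall, C2, StairB}.
Min-cut edges: Hall→Exit (12), C2→StairA (2); capacity 12 + 2 = 14.

14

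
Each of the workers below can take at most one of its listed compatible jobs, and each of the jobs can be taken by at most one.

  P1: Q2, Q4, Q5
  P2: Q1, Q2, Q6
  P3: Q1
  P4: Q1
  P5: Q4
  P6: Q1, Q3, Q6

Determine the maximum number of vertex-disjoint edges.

5

Unit-capacity flow: source→left, listed edges, right→sink; max matching = max flow.
Augmenting path P1→Q2 (+1); matched 1.
Augmenting path P2→Q1 (+1); matched 2.
Augmenting path P5→Q4 (+1); matched 3.
Augmenting path P6→Q3 (+1); matched 4.
Augmenting path P3→Q1→P2→Q6 (+1); matched 5.
No augmenting path remains; maximum matching = 5.
König certificate: {P1, P2, P5, P6, Q1} is a vertex cover of size 5 (every listed pair touches it), so no matching can be larger.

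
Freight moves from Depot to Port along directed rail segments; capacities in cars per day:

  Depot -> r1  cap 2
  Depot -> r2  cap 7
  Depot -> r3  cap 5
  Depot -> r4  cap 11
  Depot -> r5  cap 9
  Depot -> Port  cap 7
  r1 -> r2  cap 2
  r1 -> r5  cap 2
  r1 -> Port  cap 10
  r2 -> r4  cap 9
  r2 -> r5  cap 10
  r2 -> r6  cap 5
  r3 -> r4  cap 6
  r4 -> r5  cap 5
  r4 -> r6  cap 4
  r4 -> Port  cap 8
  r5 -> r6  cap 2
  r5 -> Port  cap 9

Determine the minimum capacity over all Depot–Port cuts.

26

Augment Depot→Port: bottleneck 7, flow now 7.
Augment Depot→r1→Port: bottleneck 2, flow now 9.
Augment Depot→r4→Port: bottleneck 8, flow now 17.
Augment Depot→r5→Port: bottleneck 9, flow now 26.
No augmenting path remains; maximum flow = 26.
By max-flow min-cut, the minimum cut capacity equals the max flow.
In the residual graph, reachable from Depot: {Depot, r2, r3, r4, r5, r6}.
Min-cut edges: Depot→r1 (2), Depot→Port (7), r4→Port (8), r5→Port (9); capacity 2 + 7 + 8 + 9 = 26.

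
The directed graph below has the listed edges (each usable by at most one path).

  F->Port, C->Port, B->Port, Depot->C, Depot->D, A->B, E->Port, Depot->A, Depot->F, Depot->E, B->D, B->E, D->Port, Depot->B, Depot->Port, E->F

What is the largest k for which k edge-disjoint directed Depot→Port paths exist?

6

Assign every edge capacity 1; by Menger, the answer equals the max flow.
Path Depot→Port (+1); total 1.
Path Depot→B→Port (+1); total 2.
Path Depot→C→Port (+1); total 3.
Path Depot→D→Port (+1); total 4.
Path Depot→E→Port (+1); total 5.
Path Depot→F→Port (+1); total 6.
No residual Depot→Port path; max flow = 6.
Certifying cut of size 6: {B→Port, D→Port, Depot→C, Depot→Port, E→Port, F→Port}.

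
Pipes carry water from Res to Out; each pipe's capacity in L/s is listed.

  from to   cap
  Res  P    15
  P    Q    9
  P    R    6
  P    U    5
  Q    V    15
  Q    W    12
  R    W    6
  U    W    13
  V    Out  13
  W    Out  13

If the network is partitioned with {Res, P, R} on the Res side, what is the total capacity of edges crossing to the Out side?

20

Edges leaving {Res, P, R}: P→Q (9), P→U (5), R→W (6).
Cut capacity = 9 + 5 + 6 = 20.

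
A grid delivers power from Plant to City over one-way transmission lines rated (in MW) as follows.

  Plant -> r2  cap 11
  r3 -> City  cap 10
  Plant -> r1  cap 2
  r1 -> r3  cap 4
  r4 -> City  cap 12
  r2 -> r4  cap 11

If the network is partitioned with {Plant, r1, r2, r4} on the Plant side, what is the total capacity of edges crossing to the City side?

Edges leaving {Plant, r1, r2, r4}: r1→r3 (4), r4→City (12).
Cut capacity = 4 + 12 = 16.

16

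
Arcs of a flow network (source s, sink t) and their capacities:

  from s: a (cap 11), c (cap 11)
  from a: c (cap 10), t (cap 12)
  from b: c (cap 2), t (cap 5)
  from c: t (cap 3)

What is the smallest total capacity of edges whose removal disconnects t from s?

Augment s→a→t: bottleneck 11, flow now 11.
Augment s→c→t: bottleneck 3, flow now 14.
No augmenting path remains; maximum flow = 14.
By max-flow min-cut, the minimum cut capacity equals the max flow.
In the residual graph, reachable from s: {s, c}.
Min-cut edges: s→a (11), c→t (3); capacity 11 + 3 = 14.

14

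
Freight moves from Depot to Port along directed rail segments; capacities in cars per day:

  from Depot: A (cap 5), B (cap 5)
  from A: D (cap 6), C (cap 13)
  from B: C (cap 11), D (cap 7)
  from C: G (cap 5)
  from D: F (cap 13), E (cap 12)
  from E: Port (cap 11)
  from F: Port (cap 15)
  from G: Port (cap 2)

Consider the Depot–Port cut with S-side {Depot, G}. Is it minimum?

No — its capacity is 12, but the minimum cut has capacity 10.

Given cut capacity: 5 + 5 + 2 = 12.
Augment Depot→A→C→G→Port: bottleneck 2, flow now 2.
Augment Depot→A→D→E→Port: bottleneck 3, flow now 5.
Augment Depot→B→D→E→Port: bottleneck 5, flow now 10.
No augmenting path remains; maximum flow = 10.
In the residual graph, reachable from Depot: {Depot}.
Min-cut edges: Depot→A (5), Depot→B (5); capacity 5 + 5 = 10.
Cut capacity 12 exceeds the max flow 10, so it is not minimum.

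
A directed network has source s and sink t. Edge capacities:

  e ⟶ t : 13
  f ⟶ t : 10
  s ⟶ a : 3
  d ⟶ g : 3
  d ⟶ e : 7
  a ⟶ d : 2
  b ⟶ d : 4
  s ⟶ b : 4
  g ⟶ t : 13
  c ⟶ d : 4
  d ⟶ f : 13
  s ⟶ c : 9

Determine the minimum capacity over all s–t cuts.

10

Augment s→a→d→e→t: bottleneck 2, flow now 2.
Augment s→b→d→e→t: bottleneck 4, flow now 6.
Augment s→c→d→e→t: bottleneck 1, flow now 7.
Augment s→c→d→f→t: bottleneck 3, flow now 10.
No augmenting path remains; maximum flow = 10.
By max-flow min-cut, the minimum cut capacity equals the max flow.
In the residual graph, reachable from s: {s, a, c}.
Min-cut edges: s→b (4), a→d (2), c→d (4); capacity 4 + 2 + 4 = 10.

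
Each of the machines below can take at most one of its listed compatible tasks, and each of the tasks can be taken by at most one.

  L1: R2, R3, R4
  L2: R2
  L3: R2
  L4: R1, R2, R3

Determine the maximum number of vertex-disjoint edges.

3

Unit-capacity flow: source→left, listed edges, right→sink; max matching = max flow.
Augmenting path L1→R2 (+1); matched 1.
Augmenting path L4→R1 (+1); matched 2.
Augmenting path L2→R2→L1→R3 (+1); matched 3.
No augmenting path remains; maximum matching = 3.
König certificate: {L1, L4, R2} is a vertex cover of size 3 (every listed pair touches it), so no matching can be larger.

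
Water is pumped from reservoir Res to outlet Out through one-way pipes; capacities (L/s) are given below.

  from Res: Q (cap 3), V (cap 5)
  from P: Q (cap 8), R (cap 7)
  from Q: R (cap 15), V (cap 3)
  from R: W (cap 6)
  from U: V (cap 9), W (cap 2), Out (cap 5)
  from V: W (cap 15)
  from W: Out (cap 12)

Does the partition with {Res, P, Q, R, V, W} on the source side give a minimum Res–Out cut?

No — its capacity is 12, but the minimum cut has capacity 8.

Given cut capacity: 12 = 12.
Augment Res→V→W→Out: bottleneck 5, flow now 5.
Augment Res→Q→R→W→Out: bottleneck 3, flow now 8.
No augmenting path remains; maximum flow = 8.
In the residual graph, reachable from Res: {Res}.
Min-cut edges: Res→Q (3), Res→V (5); capacity 3 + 5 = 8.
Cut capacity 12 exceeds the max flow 8, so it is not minimum.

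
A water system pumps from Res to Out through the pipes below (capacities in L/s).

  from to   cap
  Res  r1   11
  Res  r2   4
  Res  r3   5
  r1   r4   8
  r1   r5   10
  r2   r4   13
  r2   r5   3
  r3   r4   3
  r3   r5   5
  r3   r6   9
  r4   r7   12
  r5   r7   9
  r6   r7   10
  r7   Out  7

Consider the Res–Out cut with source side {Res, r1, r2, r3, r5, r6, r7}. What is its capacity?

31

Edges leaving {Res, r1, r2, r3, r5, r6, r7}: r1→r4 (8), r2→r4 (13), r3→r4 (3), r7→Out (7).
Cut capacity = 8 + 13 + 3 + 7 = 31.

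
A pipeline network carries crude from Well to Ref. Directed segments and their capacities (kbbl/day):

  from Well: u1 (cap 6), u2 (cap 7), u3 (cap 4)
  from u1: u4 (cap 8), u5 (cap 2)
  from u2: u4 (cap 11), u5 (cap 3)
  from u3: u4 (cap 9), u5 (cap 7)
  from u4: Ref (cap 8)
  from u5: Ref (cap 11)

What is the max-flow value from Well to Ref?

Augment Well→u1→u4→Ref: bottleneck 6, flow now 6.
Augment Well→u2→u4→Ref: bottleneck 2, flow now 8.
Augment Well→u2→u5→Ref: bottleneck 3, flow now 11.
Augment Well→u3→u5→Ref: bottleneck 4, flow now 15.
Augment Well→u2→u4→u1→u5→Ref: bottleneck 2, flow now 17. (uses reverse residual edge)
No augmenting path remains; maximum flow = 17.
In the residual graph, reachable from Well: {Well}.
Min-cut edges: Well→u1 (6), Well→u2 (7), Well→u3 (4); capacity 6 + 7 + 4 = 17.
This cut is saturated, so no flow can exceed 17.

17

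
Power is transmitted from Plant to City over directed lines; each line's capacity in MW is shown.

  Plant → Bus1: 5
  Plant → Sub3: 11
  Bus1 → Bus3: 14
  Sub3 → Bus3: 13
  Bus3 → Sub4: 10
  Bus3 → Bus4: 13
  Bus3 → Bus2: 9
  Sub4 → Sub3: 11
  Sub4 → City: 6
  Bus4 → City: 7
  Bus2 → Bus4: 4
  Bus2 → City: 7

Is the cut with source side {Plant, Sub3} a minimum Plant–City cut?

No — its capacity is 18, but the minimum cut has capacity 16.

Given cut capacity: 5 + 13 = 18.
Augment Plant→Bus1→Bus3→Sub4→City: bottleneck 5, flow now 5.
Augment Plant→Sub3→Bus3→Sub4→City: bottleneck 1, flow now 6.
Augment Plant→Sub3→Bus3→Bus4→City: bottleneck 7, flow now 13.
Augment Plant→Sub3→Bus3→Bus2→City: bottleneck 3, flow now 16.
No augmenting path remains; maximum flow = 16.
In the residual graph, reachable from Plant: {Plant}.
Min-cut edges: Plant→Bus1 (5), Plant→Sub3 (11); capacity 5 + 11 = 16.
Cut capacity 18 exceeds the max flow 16, so it is not minimum.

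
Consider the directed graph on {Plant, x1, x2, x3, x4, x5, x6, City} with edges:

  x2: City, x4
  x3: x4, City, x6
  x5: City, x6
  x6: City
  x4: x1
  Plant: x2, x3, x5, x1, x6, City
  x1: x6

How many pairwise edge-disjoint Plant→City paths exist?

5

Assign every edge capacity 1; by Menger, the answer equals the max flow.
Path Plant→City (+1); total 1.
Path Plant→x2→City (+1); total 2.
Path Plant→x3→City (+1); total 3.
Path Plant→x5→City (+1); total 4.
Path Plant→x6→City (+1); total 5.
No residual Plant→City path; max flow = 5.
Certifying cut of size 5: {Plant→City, Plant→x2, Plant→x3, Plant→x5, x6→City}.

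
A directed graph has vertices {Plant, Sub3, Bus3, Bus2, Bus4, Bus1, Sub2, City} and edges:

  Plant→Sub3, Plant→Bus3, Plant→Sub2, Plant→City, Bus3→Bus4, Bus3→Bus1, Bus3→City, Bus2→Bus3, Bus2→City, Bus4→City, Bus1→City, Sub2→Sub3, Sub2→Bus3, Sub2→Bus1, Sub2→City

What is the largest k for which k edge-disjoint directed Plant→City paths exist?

3

Assign every edge capacity 1; by Menger, the answer equals the max flow.
Path Plant→City (+1); total 1.
Path Plant→Bus3→City (+1); total 2.
Path Plant→Sub2→City (+1); total 3.
No residual Plant→City path; max flow = 3.
Certifying cut of size 3: {Plant→Bus3, Plant→City, Plant→Sub2}.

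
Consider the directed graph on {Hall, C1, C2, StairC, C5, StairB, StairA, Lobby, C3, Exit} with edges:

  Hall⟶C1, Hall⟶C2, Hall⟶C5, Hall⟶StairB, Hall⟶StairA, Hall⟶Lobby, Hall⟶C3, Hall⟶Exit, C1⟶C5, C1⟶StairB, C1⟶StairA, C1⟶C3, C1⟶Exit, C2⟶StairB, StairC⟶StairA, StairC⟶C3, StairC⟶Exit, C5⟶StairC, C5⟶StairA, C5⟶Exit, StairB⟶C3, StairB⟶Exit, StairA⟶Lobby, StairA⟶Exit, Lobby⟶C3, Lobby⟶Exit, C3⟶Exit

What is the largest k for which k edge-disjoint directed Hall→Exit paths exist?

Assign every edge capacity 1; by Menger, the answer equals the max flow.
Path Hall→Exit (+1); total 1.
Path Hall→C1→Exit (+1); total 2.
Path Hall→C5→Exit (+1); total 3.
Path Hall→StairB→Exit (+1); total 4.
Path Hall→StairA→Exit (+1); total 5.
Path Hall→Lobby→Exit (+1); total 6.
Path Hall→C3→Exit (+1); total 7.
No residual Hall→Exit path; max flow = 7.
Certifying cut of size 7: {C3→Exit, Hall→C1, Hall→C5, Hall→Exit, Hall→Lobby, Hall→StairA, StairB→Exit}.

7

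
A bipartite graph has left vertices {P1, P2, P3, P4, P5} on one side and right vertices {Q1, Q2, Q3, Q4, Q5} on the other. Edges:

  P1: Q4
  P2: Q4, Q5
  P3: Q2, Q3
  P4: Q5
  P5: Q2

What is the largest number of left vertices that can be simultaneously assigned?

4

Unit-capacity flow: source→left, listed edges, right→sink; max matching = max flow.
Augmenting path P1→Q4 (+1); matched 1.
Augmenting path P2→Q5 (+1); matched 2.
Augmenting path P3→Q2 (+1); matched 3.
Augmenting path P5→Q2→P3→Q3 (+1); matched 4.
No augmenting path remains; maximum matching = 4.
König certificate: {P3, P5, Q4, Q5} is a vertex cover of size 4 (every listed pair touches it), so no matching can be larger.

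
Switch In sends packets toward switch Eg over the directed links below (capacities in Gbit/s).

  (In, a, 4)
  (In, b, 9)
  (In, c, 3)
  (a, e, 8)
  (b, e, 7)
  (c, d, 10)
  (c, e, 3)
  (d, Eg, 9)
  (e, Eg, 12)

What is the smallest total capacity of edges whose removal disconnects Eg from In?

14

Augment In→a→e→Eg: bottleneck 4, flow now 4.
Augment In→b→e→Eg: bottleneck 7, flow now 11.
Augment In→c→d→Eg: bottleneck 3, flow now 14.
No augmenting path remains; maximum flow = 14.
By max-flow min-cut, the minimum cut capacity equals the max flow.
In the residual graph, reachable from In: {In, b}.
Min-cut edges: In→a (4), In→c (3), b→e (7); capacity 4 + 3 + 7 = 14.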